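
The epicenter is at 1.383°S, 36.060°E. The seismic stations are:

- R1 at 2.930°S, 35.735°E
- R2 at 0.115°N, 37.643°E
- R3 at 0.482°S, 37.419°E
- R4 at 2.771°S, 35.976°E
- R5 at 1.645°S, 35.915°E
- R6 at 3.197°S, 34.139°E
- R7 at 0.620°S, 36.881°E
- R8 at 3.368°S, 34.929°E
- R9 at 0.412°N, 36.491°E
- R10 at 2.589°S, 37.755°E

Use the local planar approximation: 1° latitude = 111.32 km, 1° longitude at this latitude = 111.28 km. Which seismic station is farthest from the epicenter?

Distances from 1.383°S, 36.060°E:
R1: √((-1.547·111.32)² + (-0.325·111.28)²) = √(29656.98672 + 1307.97956) = 175.969 km
R2: √((1.498·111.32)² + (1.583·111.28)²) = √(27808.01711 + 31031.02089) = 242.568 km
R3: √((0.901·111.32)² + (1.359·111.28)²) = √(10059.95359 + 22870.36772) = 181.467 km
R4: √((-1.388·111.32)² + (-0.084·111.28)²) = √(23874.00759 + 87.37613) = 154.795 km
R5: √((-0.262·111.32)² + (-0.145·111.28)²) = √(850.64622 + 260.35759) = 33.332 km
R6: √((-1.814·111.32)² + (-1.921·111.28)²) = √(40777.53421 + 45697.13406) = 294.066 km
R7: √((0.763·111.32)² + (0.821·111.28)²) = √(7214.32115 + 8346.81039) = 124.744 km
R8: √((-1.985·111.32)² + (-1.131·111.28)²) = √(48827.82929 + 15840.15561) = 254.299 km
R9: √((1.795·111.32)² + (0.431·111.28)²) = √(39927.79262 + 2300.32275) = 205.495 km
R10: √((-1.206·111.32)² + (1.695·111.28)²) = √(18023.57802 + 35577.35350) = 231.519 km
Maximum: R6 at 294.066 km.

R6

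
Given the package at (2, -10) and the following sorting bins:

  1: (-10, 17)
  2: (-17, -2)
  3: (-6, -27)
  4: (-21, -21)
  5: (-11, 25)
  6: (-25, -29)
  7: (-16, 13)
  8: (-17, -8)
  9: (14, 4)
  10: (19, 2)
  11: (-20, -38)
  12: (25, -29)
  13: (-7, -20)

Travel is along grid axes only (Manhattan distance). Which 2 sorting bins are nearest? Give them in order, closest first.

13, 8

Distances from (2, -10):
1: 39
2: 27
3: 25
4: 34
5: 48
6: 46
7: 41
8: 21
9: 26
10: 29
11: 50
12: 42
13: 19
Sorted: 13 (19) < 8 (21) < 3 (25) < 9 (26) < …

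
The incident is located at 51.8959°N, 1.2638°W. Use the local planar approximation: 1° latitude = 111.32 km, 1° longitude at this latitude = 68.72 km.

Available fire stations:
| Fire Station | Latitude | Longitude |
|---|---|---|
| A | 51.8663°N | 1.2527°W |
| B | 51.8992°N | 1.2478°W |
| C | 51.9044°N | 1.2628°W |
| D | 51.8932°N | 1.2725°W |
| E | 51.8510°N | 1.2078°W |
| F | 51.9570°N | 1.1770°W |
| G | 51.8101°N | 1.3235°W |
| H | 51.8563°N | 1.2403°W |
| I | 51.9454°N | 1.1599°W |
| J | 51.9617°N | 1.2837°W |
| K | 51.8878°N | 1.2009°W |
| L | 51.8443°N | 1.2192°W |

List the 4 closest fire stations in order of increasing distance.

Distances from 51.8959°N, 1.2638°W:
A: √((-0.0296·111.32)² + (0.0111·68.72)²) = √(10.857499 + 0.581852) = 3.3822 km
B: √((0.0033·111.32)² + (0.0160·68.72)²) = √(0.134950 + 1.208944) = 1.1593 km
C: √((0.0085·111.32)² + (0.0010·68.72)²) = √(0.895332 + 0.004722) = 0.9487 km
D: √((-0.0027·111.32)² + (-0.0087·68.72)²) = √(0.090339 + 0.357441) = 0.6692 km
E: √((-0.0449·111.32)² + (0.0560·68.72)²) = √(24.982683 + 14.809567) = 6.3081 km
F: √((0.0611·111.32)² + (0.0868·68.72)²) = √(46.262470 + 35.579984) = 9.0467 km
G: √((-0.0858·111.32)² + (-0.0597·68.72)²) = √(91.226491 + 16.831195) = 10.3951 km
H: √((-0.0396·111.32)² + (0.0235·68.72)²) = √(19.432862 + 2.607967) = 4.6948 km
I: √((0.0495·111.32)² + (0.1039·68.72)²) = √(30.363847 + 50.979714) = 9.0191 km
J: √((0.0658·111.32)² + (-0.0199·68.72)²) = √(53.653515 + 1.870133) = 7.4514 km
K: √((-0.0081·111.32)² + (0.0629·68.72)²) = √(0.813048 + 18.683903) = 4.4155 km
L: √((-0.0516·111.32)² + (0.0446·68.72)²) = √(32.994823 + 9.393686) = 6.5106 km
Sorted: D (0.6692 km) < C (0.9487 km) < B (1.1593 km) < A (3.3822 km) < K (4.4155 km) < H (4.6948 km) < …

D, C, B, A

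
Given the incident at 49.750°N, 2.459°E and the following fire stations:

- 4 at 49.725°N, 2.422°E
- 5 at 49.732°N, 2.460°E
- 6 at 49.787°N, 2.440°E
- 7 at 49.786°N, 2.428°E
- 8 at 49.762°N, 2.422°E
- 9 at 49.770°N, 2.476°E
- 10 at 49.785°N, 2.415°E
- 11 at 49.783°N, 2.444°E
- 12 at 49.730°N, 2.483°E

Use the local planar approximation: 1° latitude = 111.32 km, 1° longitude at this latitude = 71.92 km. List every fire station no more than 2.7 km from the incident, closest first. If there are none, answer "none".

Distances from 49.750°N, 2.459°E:
4: √((-0.025·111.32)² + (-0.037·71.92)²) = √(7.74509 + 7.08113) = 3.850 km
5: √((-0.018·111.32)² + (0.001·71.92)²) = √(4.01505 + 0.00517) = 2.005 km
6: √((0.037·111.32)² + (-0.019·71.92)²) = √(16.96484 + 1.86727) = 4.340 km
7: √((0.036·111.32)² + (-0.031·71.92)²) = √(16.06022 + 4.97076) = 4.586 km
8: √((0.012·111.32)² + (-0.037·71.92)²) = √(1.78447 + 7.08113) = 2.978 km
9: √((0.020·111.32)² + (0.017·71.92)²) = √(4.95686 + 1.49485) = 2.540 km
10: √((0.035·111.32)² + (-0.044·71.92)²) = √(15.18037 + 10.01393) = 5.019 km
11: √((0.033·111.32)² + (-0.015·71.92)²) = √(13.49504 + 1.16381) = 3.829 km
12: √((-0.020·111.32)² + (0.024·71.92)²) = √(4.95686 + 2.97935) = 2.817 km
Threshold 2.7 km: 5 (2.005 km), 9 (2.540 km) are within range.

5, 9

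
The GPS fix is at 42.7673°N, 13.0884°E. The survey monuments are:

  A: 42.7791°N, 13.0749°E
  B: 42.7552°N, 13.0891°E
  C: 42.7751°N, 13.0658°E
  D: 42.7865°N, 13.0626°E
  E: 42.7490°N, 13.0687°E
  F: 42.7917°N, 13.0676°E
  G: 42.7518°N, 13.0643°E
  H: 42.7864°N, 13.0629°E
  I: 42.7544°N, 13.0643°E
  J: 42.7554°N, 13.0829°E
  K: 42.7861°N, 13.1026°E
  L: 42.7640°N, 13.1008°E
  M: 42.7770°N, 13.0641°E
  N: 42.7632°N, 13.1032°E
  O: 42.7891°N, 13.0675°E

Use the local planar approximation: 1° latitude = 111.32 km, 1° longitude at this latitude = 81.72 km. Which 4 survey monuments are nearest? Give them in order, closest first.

L, N, B, J

Distances from 42.7673°N, 13.0884°E:
A: √((0.0118·111.32)² + (-0.0135·81.72)²) = √(1.725482 + 1.217094) = 1.7154 km
B: √((-0.0121·111.32)² + (0.0007·81.72)²) = √(1.814334 + 0.003272) = 1.3482 km
C: √((0.0078·111.32)² + (-0.0226·81.72)²) = √(0.753938 + 3.410936) = 2.0408 km
D: √((0.0192·111.32)² + (-0.0258·81.72)²) = √(4.568239 + 4.445249) = 3.0022 km
E: √((-0.0183·111.32)² + (-0.0197·81.72)²) = √(4.150005 + 2.591726) = 2.5965 km
F: √((0.0244·111.32)² + (-0.0208·81.72)²) = √(7.377786 + 2.889238) = 3.2042 km
G: √((-0.0155·111.32)² + (-0.0241·81.72)²) = √(2.977212 + 3.878741) = 2.6184 km
H: √((0.0191·111.32)² + (-0.0255·81.72)²) = √(4.520777 + 4.342472) = 2.9771 km
I: √((-0.0129·111.32)² + (-0.0241·81.72)²) = √(2.062176 + 3.878741) = 2.4374 km
J: √((-0.0119·111.32)² + (-0.0055·81.72)²) = √(1.754851 + 0.202014) = 1.3989 km
K: √((0.0188·111.32)² + (0.0142·81.72)²) = √(4.379879 + 1.346584) = 2.3930 km
L: √((-0.0033·111.32)² + (0.0124·81.72)²) = √(0.134950 + 1.026834) = 1.0779 km
M: √((0.0097·111.32)² + (-0.0243·81.72)²) = √(1.165977 + 3.943386) = 2.2604 km
N: √((-0.0041·111.32)² + (0.0148·81.72)²) = √(0.208312 + 1.462784) = 1.2927 km
O: √((0.0218·111.32)² + (-0.0209·81.72)²) = √(5.889242 + 2.917086) = 2.9675 km
Sorted: L (1.0779 km) < N (1.2927 km) < B (1.3482 km) < J (1.3989 km) < A (1.7154 km) < C (2.0408 km) < …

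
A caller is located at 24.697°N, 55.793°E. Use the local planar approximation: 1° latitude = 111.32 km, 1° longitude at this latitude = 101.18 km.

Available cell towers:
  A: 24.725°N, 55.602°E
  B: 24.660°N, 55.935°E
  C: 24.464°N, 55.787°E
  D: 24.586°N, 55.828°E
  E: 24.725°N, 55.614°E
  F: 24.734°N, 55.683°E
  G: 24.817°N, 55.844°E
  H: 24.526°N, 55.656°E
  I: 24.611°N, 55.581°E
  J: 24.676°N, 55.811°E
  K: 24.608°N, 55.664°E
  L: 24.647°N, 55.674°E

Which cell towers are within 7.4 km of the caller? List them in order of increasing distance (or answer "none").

J

Distances from 24.697°N, 55.793°E:
A: √((0.028·111.32)² + (-0.191·101.18)²) = √(9.71544 + 373.47031) = 19.575 km
B: √((-0.037·111.32)² + (0.142·101.18)²) = √(16.96484 + 206.42678) = 14.946 km
C: √((-0.233·111.32)² + (-0.006·101.18)²) = √(672.75702 + 0.36855) = 25.945 km
D: √((-0.111·111.32)² + (0.035·101.18)²) = √(152.68359 + 12.54081) = 12.854 km
E: √((0.028·111.32)² + (-0.179·101.18)²) = √(9.71544 + 328.01629) = 18.377 km
F: √((0.037·111.32)² + (-0.110·101.18)²) = √(16.96484 + 123.87245) = 11.867 km
G: √((0.120·111.32)² + (0.051·101.18)²) = √(178.44685 + 26.62746) = 14.320 km
H: √((-0.171·111.32)² + (-0.137·101.18)²) = √(362.35864 + 192.14562) = 23.548 km
I: √((-0.086·111.32)² + (-0.212·101.18)²) = √(91.65229 + 460.10936) = 23.490 km
J: √((-0.021·111.32)² + (0.018·101.18)²) = √(5.46493 + 3.31692) = 2.963 km
K: √((-0.089·111.32)² + (-0.129·101.18)²) = √(98.15816 + 170.36045) = 16.387 km
L: √((-0.050·111.32)² + (-0.119·101.18)²) = √(30.98036 + 144.97171) = 13.265 km
Threshold 7.4 km: J (2.963 km) is within range.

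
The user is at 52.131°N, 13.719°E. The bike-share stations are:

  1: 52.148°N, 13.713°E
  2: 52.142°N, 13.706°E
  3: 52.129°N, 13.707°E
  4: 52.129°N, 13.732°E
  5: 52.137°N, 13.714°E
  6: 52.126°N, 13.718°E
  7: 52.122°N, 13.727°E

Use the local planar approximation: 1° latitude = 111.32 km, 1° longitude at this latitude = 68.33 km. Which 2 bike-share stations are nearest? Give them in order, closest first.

Distances from 52.131°N, 13.719°E:
1: √((0.017·111.32)² + (-0.006·68.33)²) = √(3.58133 + 0.16808) = 1.936 km
2: √((0.011·111.32)² + (-0.013·68.33)²) = √(1.49945 + 0.78906) = 1.513 km
3: √((-0.002·111.32)² + (-0.012·68.33)²) = √(0.04957 + 0.67233) = 0.850 km
4: √((-0.002·111.32)² + (0.013·68.33)²) = √(0.04957 + 0.78906) = 0.916 km
5: √((0.006·111.32)² + (-0.005·68.33)²) = √(0.44612 + 0.11672) = 0.750 km
6: √((-0.005·111.32)² + (-0.001·68.33)²) = √(0.30980 + 0.00467) = 0.561 km
7: √((-0.009·111.32)² + (0.008·68.33)²) = √(1.00376 + 0.29882) = 1.141 km
Sorted: 6 (0.561 km) < 5 (0.750 km) < 3 (0.850 km) < 4 (0.916 km) < …

6, 5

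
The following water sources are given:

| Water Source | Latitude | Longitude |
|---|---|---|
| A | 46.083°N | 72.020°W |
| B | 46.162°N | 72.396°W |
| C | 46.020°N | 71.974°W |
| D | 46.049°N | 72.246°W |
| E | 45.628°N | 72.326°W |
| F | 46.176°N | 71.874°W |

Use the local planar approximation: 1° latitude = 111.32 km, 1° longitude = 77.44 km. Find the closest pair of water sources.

Pairwise distances:
A–B: 30.417 km
A–C: 7.866 km
A–D: 17.906 km
A–E: 55.920 km
A–F: 15.330 km
B–C: 36.302 km
B–D: 17.122 km
B–E: 59.692 km
B–F: 40.454 km
C–D: 21.310 km
C–E: 51.452 km
C–F: 19.014 km
D–E: 47.273 km
D–F: 32.090 km
E–F: 70.332 km
Closest pair: A–C at 7.866 km.

A and C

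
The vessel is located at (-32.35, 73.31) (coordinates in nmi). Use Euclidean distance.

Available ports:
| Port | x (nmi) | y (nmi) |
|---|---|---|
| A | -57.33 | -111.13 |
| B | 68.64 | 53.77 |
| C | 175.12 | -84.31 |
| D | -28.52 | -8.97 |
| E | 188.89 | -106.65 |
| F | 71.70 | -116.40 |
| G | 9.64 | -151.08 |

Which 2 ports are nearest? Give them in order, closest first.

Distances from (-32.35, 73.31):
A: 186.12 nmi
B: 102.86 nmi
C: 260.55 nmi
D: 82.37 nmi
E: 285.19 nmi
F: 216.37 nmi
G: 228.28 nmi
Sorted: D (82.37 nmi) < B (102.86 nmi) < A (186.12 nmi) < F (216.37 nmi) < …

D, B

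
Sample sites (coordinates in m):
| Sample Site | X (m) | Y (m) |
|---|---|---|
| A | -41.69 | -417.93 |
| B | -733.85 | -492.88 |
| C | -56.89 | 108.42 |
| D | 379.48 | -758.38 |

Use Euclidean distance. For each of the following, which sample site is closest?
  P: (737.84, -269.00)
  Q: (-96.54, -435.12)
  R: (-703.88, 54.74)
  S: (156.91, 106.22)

P at (737.84, -269.00):
  A: 793.63 m
  B: 1488.62 m
  C: 879.80 m
  D: 606.56 m
  → nearest: D (606.56 m)
Q at (-96.54, -435.12):
  A: 57.48 m
  B: 639.92 m
  C: 544.98 m
  D: 575.41 m
  → nearest: A (57.48 m)
R at (-703.88, 54.74):
  A: 813.58 m
  B: 548.44 m
  C: 649.21 m
  D: 1354.56 m
  → nearest: B (548.44 m)
S at (156.91, 106.22):
  A: 560.51 m
  B: 1073.49 m
  C: 213.81 m
  D: 892.79 m
  → nearest: C (213.81 m)

P→D; Q→A; R→B; S→C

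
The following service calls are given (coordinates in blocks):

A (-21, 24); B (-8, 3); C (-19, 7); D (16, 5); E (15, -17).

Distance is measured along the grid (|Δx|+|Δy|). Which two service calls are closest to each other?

Pairwise distances:
A–B: |13| + |-21| = 13 + 21 = 34 blocks
A–C: |2| + |-17| = 2 + 17 = 19 blocks
A–D: |37| + |-19| = 37 + 19 = 56 blocks
A–E: |36| + |-41| = 36 + 41 = 77 blocks
B–C: |-11| + |4| = 11 + 4 = 15 blocks
B–D: |24| + |2| = 24 + 2 = 26 blocks
B–E: |23| + |-20| = 23 + 20 = 43 blocks
C–D: |35| + |-2| = 35 + 2 = 37 blocks
C–E: |34| + |-24| = 34 + 24 = 58 blocks
D–E: |-1| + |-22| = 1 + 22 = 23 blocks
Closest pair: B–C at 15 blocks.

B and C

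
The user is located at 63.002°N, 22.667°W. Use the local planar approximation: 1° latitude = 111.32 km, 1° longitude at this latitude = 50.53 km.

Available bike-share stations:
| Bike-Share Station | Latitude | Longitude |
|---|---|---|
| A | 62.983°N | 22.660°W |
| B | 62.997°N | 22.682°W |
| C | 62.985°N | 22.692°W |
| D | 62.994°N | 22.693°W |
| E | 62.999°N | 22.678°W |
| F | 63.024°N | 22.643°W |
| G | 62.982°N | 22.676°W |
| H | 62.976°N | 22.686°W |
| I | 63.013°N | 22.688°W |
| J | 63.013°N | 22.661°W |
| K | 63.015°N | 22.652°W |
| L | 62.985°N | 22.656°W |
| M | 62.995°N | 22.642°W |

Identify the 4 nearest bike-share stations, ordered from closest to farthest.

Distances from 63.002°N, 22.667°W:
A: √((-0.019·111.32)² + (0.007·50.53)²) = √(4.47356 + 0.12511) = 2.144 km
B: √((-0.005·111.32)² + (-0.015·50.53)²) = √(0.30980 + 0.57449) = 0.940 km
C: √((-0.017·111.32)² + (-0.025·50.53)²) = √(3.58133 + 1.59580) = 2.275 km
D: √((-0.008·111.32)² + (-0.026·50.53)²) = √(0.79310 + 1.72602) = 1.587 km
E: √((-0.003·111.32)² + (-0.011·50.53)²) = √(0.11153 + 0.30895) = 0.648 km
F: √((0.022·111.32)² + (0.024·50.53)²) = √(5.99780 + 1.47069) = 2.733 km
G: √((-0.020·111.32)² + (-0.009·50.53)²) = √(4.95686 + 0.20682) = 2.272 km
H: √((-0.026·111.32)² + (-0.019·50.53)²) = √(8.37709 + 0.92173) = 3.049 km
I: √((0.011·111.32)² + (-0.021·50.53)²) = √(1.49945 + 1.12600) = 1.620 km
J: √((0.011·111.32)² + (0.006·50.53)²) = √(1.49945 + 0.09192) = 1.261 km
K: √((0.013·111.32)² + (0.015·50.53)²) = √(2.09427 + 0.57449) = 1.634 km
L: √((-0.017·111.32)² + (0.011·50.53)²) = √(3.58133 + 0.30895) = 1.972 km
M: √((-0.007·111.32)² + (0.025·50.53)²) = √(0.60721 + 1.59580) = 1.484 km
Sorted: E (0.648 km) < B (0.940 km) < J (1.261 km) < M (1.484 km) < D (1.587 km) < I (1.620 km) < …

E, B, J, M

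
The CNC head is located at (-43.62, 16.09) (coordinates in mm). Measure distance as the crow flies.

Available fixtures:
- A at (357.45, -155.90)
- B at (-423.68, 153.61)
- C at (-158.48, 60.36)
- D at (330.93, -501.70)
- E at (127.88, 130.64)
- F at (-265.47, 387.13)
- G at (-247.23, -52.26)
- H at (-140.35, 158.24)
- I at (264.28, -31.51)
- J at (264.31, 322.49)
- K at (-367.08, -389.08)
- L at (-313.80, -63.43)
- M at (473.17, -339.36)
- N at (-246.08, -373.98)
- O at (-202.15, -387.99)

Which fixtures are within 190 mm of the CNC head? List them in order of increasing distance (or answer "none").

Distances from (-43.62, 16.09):
A: 436.39 mm
B: 404.17 mm
C: 123.10 mm
D: 639.06 mm
E: 206.24 mm
F: 432.31 mm
G: 214.78 mm
H: 171.94 mm
I: 311.56 mm
J: 434.40 mm
K: 518.45 mm
L: 281.64 mm
M: 627.23 mm
N: 439.48 mm
O: 434.06 mm
Threshold 190 mm: C (123.10 mm), H (171.94 mm) are within range.

C, H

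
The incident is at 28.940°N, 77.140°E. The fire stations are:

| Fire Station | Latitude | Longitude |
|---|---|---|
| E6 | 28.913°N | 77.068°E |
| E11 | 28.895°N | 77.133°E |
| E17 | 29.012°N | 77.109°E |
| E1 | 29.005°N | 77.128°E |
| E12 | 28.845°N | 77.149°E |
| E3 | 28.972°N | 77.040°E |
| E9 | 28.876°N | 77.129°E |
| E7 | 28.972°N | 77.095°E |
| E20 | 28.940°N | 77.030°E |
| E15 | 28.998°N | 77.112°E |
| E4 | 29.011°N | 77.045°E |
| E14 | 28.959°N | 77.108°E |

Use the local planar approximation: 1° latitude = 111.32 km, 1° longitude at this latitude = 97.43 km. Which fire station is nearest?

Distances from 28.940°N, 77.140°E:
E6: 7.632 km
E11: 5.056 km
E17: 8.565 km
E1: 7.330 km
E12: 10.612 km
E3: 10.374 km
E9: 7.205 km
E7: 5.649 km
E20: 10.717 km
E15: 7.009 km
E4: 12.171 km
E14: 3.767 km
Minimum: E14 at 3.767 km.

E14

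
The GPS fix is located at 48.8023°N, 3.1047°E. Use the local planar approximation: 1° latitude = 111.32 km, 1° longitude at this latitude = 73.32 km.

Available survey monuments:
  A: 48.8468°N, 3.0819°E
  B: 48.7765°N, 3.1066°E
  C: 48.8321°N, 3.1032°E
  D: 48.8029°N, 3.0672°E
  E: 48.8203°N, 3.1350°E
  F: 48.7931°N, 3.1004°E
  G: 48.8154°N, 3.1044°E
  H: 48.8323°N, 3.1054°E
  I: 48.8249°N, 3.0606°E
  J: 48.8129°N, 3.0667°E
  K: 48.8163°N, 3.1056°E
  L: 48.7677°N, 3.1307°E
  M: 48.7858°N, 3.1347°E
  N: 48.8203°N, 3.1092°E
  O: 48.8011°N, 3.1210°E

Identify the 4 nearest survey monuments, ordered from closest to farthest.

F, O, G, K

Distances from 48.8023°N, 3.1047°E:
A: 5.2282 km
B: 2.8754 km
C: 3.3192 km
D: 2.7503 km
E: 2.9917 km
F: 1.0716 km
G: 1.4585 km
H: 3.3400 km
I: 4.0969 km
J: 3.0257 km
K: 1.5599 km
L: 4.2976 km
M: 2.8657 km
N: 2.0307 km
O: 1.2026 km
Sorted: F (1.0716 km) < O (1.2026 km) < G (1.4585 km) < K (1.5599 km) < N (2.0307 km) < D (2.7503 km) < …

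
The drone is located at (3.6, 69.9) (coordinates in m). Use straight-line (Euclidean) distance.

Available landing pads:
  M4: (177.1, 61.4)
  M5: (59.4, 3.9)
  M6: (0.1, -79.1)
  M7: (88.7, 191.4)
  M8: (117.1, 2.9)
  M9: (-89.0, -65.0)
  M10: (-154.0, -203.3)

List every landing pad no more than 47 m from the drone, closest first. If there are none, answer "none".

none

Distances from (3.6, 69.9):
M4: √((173.5)² + (-8.5)²) = √(30102.250 + 72.250) = 173.7 m
M5: √((55.8)² + (-66.0)²) = √(3113.640 + 4356.000) = 86.4 m
M6: √((-3.5)² + (-149.0)²) = √(12.250 + 22201.000) = 149.0 m
M7: √((85.1)² + (121.5)²) = √(7242.010 + 14762.250) = 148.3 m
M8: √((113.5)² + (-67.0)²) = √(12882.250 + 4489.000) = 131.8 m
M9: √((-92.6)² + (-134.9)²) = √(8574.760 + 18198.010) = 163.6 m
M10: √((-157.6)² + (-273.2)²) = √(24837.760 + 74638.240) = 315.4 m
Threshold 47 m: none within range.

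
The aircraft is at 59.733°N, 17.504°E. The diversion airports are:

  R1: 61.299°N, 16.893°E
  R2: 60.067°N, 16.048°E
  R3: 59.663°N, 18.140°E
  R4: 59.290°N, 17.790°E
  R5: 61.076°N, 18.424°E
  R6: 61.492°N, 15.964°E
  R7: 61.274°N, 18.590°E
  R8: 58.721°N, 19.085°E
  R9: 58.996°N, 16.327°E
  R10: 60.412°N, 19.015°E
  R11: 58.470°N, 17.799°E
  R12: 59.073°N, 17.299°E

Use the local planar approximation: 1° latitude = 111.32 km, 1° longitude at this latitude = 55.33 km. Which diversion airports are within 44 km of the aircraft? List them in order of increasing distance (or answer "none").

R3

Distances from 59.733°N, 17.504°E:
R1: 177.575 km
R2: 88.727 km
R3: 36.042 km
R4: 51.791 km
R5: 157.931 km
R6: 213.548 km
R7: 181.764 km
R8: 142.631 km
R9: 104.748 km
R10: 112.707 km
R11: 141.541 km
R12: 74.342 km
Threshold 44 km: R3 (36.042 km) is within range.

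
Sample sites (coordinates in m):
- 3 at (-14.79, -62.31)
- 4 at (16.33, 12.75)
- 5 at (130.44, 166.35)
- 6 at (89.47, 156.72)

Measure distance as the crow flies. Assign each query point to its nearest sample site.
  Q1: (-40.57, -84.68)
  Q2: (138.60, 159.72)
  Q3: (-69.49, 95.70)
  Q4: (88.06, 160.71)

Q1 at (-40.57, -84.68):
  3: 34.13 m
  4: 112.83 m
  5: 303.74 m
  6: 274.20 m
  → nearest: 3 (34.13 m)
Q2 at (138.60, 159.72):
  3: 269.86 m
  4: 191.18 m
  5: 10.51 m
  6: 49.22 m
  → nearest: 5 (10.51 m)
Q3 at (-69.49, 95.70):
  3: 167.21 m
  4: 119.36 m
  5: 212.05 m
  6: 170.27 m
  → nearest: 4 (119.36 m)
Q4 at (88.06, 160.71):
  3: 245.59 m
  4: 164.43 m
  5: 42.75 m
  6: 4.23 m
  → nearest: 6 (4.23 m)

Q1→3; Q2→5; Q3→4; Q4→6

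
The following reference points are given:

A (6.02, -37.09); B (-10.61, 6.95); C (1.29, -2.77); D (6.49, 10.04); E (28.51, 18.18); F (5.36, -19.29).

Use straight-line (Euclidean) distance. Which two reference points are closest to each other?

Pairwise distances:
A–B: √((-16.63)² + (44.04)²) = √(276.5569 + 1939.5216) = 47.08
A–C: √((-4.73)² + (34.32)²) = √(22.3729 + 1177.8624) = 34.64
A–D: √((0.47)² + (47.13)²) = √(0.2209 + 2221.2369) = 47.13
A–E: √((22.49)² + (55.27)²) = √(505.8001 + 3054.7729) = 59.67
A–F: √((-0.66)² + (17.80)²) = √(0.4356 + 316.8400) = 17.81
B–C: √((11.90)² + (-9.72)²) = √(141.6100 + 94.4784) = 15.37
B–D: √((17.10)² + (3.09)²) = √(292.4100 + 9.5481) = 17.38
B–E: √((39.12)² + (11.23)²) = √(1530.3744 + 126.1129) = 40.70
B–F: √((15.97)² + (-26.24)²) = √(255.0409 + 688.5376) = 30.72
C–D: √((5.20)² + (12.81)²) = √(27.0400 + 164.0961) = 13.83
C–E: √((27.22)² + (20.95)²) = √(740.9284 + 438.9025) = 34.35
C–F: √((4.07)² + (-16.52)²) = √(16.5649 + 272.9104) = 17.01
D–E: √((22.02)² + (8.14)²) = √(484.8804 + 66.2596) = 23.48
D–F: √((-1.13)² + (-29.33)²) = √(1.2769 + 860.2489) = 29.35
E–F: √((-23.15)² + (-37.47)²) = √(535.9225 + 1404.0009) = 44.04
Closest pair: C–D at 13.83.

C and D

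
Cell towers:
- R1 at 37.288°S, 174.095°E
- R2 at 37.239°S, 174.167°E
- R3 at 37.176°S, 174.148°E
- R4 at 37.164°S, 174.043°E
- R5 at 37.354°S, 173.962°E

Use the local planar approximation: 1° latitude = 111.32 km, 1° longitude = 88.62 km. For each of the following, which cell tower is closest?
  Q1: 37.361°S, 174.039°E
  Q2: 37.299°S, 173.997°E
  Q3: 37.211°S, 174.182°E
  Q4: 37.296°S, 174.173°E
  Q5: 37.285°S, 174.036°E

Q1→R5; Q2→R5; Q3→R2; Q4→R2; Q5→R1

Q1 at 37.361°S, 174.039°E:
  R1: 9.522 km
  R2: 17.695 km
  R3: 22.747 km
  R4: 21.933 km
  R5: 6.868 km
  → nearest: R5 (6.868 km)
Q2 at 37.299°S, 173.997°E:
  R1: 8.771 km
  R2: 16.480 km
  R3: 19.145 km
  R4: 15.571 km
  R5: 6.863 km
  → nearest: R5 (6.863 km)
Q3 at 37.211°S, 174.182°E:
  R1: 11.529 km
  R2: 3.389 km
  R3: 4.925 km
  R4: 13.383 km
  R5: 25.170 km
  → nearest: R2 (3.389 km)
Q4 at 37.296°S, 174.173°E:
  R1: 6.969 km
  R2: 6.367 km
  R3: 13.541 km
  R4: 18.672 km
  R5: 19.782 km
  → nearest: R2 (6.367 km)
Q5 at 37.285°S, 174.036°E:
  R1: 5.239 km
  R2: 12.688 km
  R3: 15.676 km
  R4: 13.484 km
  R5: 10.100 km
  → nearest: R1 (5.239 km)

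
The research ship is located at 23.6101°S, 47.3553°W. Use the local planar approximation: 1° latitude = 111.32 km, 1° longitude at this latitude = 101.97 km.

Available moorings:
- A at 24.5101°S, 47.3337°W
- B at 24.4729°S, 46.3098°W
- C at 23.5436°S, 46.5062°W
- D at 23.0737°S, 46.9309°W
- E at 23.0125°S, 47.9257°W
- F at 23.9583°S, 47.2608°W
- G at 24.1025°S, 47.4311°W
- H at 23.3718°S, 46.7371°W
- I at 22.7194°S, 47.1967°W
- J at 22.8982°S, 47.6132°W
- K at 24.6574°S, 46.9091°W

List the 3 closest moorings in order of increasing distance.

F, G, H

Distances from 23.6101°S, 47.3553°W:
A: √((-0.9000·111.32)² + (0.0216·101.97)²) = √(10037.635344 + 4.851235) = 100.2122 km
B: √((-0.8628·111.32)² + (1.0455·101.97)²) = √(9225.006231 + 11365.614275) = 143.4943 km
C: √((0.0665·111.32)² + (0.8491·101.97)²) = √(54.801152 + 7496.568615) = 86.8986 km
D: √((0.5364·111.32)² + (0.4244·101.97)²) = √(3565.528676 + 1872.818062) = 73.7451 km
E: √((0.5976·111.32)² + (-0.5704·101.97)²) = √(4425.553273 + 3383.014602) = 88.3661 km
F: √((-0.3482·111.32)² + (0.0945·101.97)²) = √(1502.463495 + 92.855676) = 39.9414 km
G: √((-0.4924·111.32)² + (-0.0758·101.97)²) = √(3004.571088 + 59.742480) = 55.3562 km
H: √((0.2383·111.32)² + (0.6182·101.97)²) = √(703.711227 + 3973.771037) = 68.3921 km
I: √((0.8907·111.32)² + (0.1586·101.97)²) = √(9831.262677 + 261.547880) = 100.4630 km
J: √((0.7119·111.32)² + (-0.2579·101.97)²) = √(6280.357720 + 691.588118) = 83.4982 km
K: √((-1.0473·111.32)² + (0.4462·101.97)²) = √(13592.163887 + 2070.160275) = 125.1492 km
Sorted: F (39.9414 km) < G (55.3562 km) < H (68.3921 km) < D (73.7451 km) < J (83.4982 km) < …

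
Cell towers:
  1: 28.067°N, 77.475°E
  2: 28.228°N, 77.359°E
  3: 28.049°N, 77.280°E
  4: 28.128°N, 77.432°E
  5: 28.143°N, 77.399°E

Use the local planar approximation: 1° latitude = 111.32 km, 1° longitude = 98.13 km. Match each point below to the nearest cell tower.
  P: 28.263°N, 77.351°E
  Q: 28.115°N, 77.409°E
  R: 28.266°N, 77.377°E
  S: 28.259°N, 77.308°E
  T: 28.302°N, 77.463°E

P→2; Q→4; R→2; S→2; T→2

P at 28.263°N, 77.351°E:
  1: √((-0.196·111.32)² + (0.124·98.13)²) = √(476.05654 + 148.06314) = 24.982 km
  2: √((-0.035·111.32)² + (0.008·98.13)²) = √(15.18037 + 0.61629) = 3.975 km
  3: √((-0.214·111.32)² + (-0.071·98.13)²) = √(567.51055 + 48.54229) = 24.820 km
  4: √((-0.135·111.32)² + (0.081·98.13)²) = √(225.84680 + 63.17913) = 17.001 km
  5: √((-0.120·111.32)² + (0.048·98.13)²) = √(178.44685 + 22.18636) = 14.165 km
  → nearest: 2 (3.975 km)
Q at 28.115°N, 77.409°E:
  1: √((-0.048·111.32)² + (0.066·98.13)²) = √(28.55150 + 41.94609) = 8.396 km
  2: √((0.113·111.32)² + (-0.050·98.13)²) = √(158.23527 + 24.07374) = 13.502 km
  3: √((-0.066·111.32)² + (-0.129·98.13)²) = √(53.98017 + 160.24446) = 14.636 km
  4: √((0.013·111.32)² + (0.023·98.13)²) = √(2.09427 + 5.09400) = 2.681 km
  5: √((0.028·111.32)² + (-0.010·98.13)²) = √(9.71544 + 0.96295) = 3.268 km
  → nearest: 4 (2.681 km)
R at 28.266°N, 77.377°E:
  1: √((-0.199·111.32)² + (0.098·98.13)²) = √(490.74123 + 92.48169) = 24.150 km
  2: √((-0.038·111.32)² + (-0.018·98.13)²) = √(17.89425 + 3.11996) = 4.584 km
  3: √((-0.217·111.32)² + (-0.097·98.13)²) = √(583.53359 + 90.60394) = 25.964 km
  4: √((-0.138·111.32)² + (0.055·98.13)²) = √(235.99596 + 29.12923) = 16.283 km
  5: √((-0.123·111.32)² + (0.022·98.13)²) = √(187.48072 + 4.66068) = 13.862 km
  → nearest: 2 (4.584 km)
S at 28.259°N, 77.308°E:
  1: √((-0.192·111.32)² + (0.167·98.13)²) = √(456.82394 + 268.55704) = 26.933 km
  2: √((-0.031·111.32)² + (0.051·98.13)²) = √(11.90885 + 25.04632) = 6.079 km
  3: √((-0.210·111.32)² + (-0.028·98.13)²) = √(546.49348 + 7.54953) = 23.538 km
  4: √((-0.131·111.32)² + (0.124·98.13)²) = √(212.66156 + 148.06314) = 18.993 km
  5: √((-0.116·111.32)² + (0.091·98.13)²) = √(166.74867 + 79.74186) = 15.700 km
  → nearest: 2 (6.079 km)
T at 28.302°N, 77.463°E:
  1: √((-0.235·111.32)² + (0.012·98.13)²) = √(684.35606 + 1.38665) = 26.187 km
  2: √((-0.074·111.32)² + (-0.104·98.13)²) = √(67.85937 + 104.15264) = 13.115 km
  3: √((-0.253·111.32)² + (-0.183·98.13)²) = √(793.20864 + 322.48222) = 33.402 km
  4: √((-0.174·111.32)² + (-0.031·98.13)²) = √(375.18450 + 9.25395) = 19.607 km
  5: √((-0.159·111.32)² + (-0.064·98.13)²) = √(313.28575 + 39.44242) = 18.781 km
  → nearest: 2 (13.115 km)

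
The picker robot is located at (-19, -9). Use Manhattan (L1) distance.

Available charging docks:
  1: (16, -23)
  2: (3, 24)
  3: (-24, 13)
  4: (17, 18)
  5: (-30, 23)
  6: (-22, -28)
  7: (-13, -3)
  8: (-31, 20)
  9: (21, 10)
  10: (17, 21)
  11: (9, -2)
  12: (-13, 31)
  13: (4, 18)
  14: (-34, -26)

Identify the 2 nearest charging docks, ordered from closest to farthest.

Distances from (-19, -9):
1: 49
2: 55
3: 27
4: 63
5: 43
6: 22
7: 12
8: 41
9: 59
10: 66
11: 35
12: 46
13: 50
14: 32
Sorted: 7 (12) < 6 (22) < 3 (27) < 14 (32) < …

7, 6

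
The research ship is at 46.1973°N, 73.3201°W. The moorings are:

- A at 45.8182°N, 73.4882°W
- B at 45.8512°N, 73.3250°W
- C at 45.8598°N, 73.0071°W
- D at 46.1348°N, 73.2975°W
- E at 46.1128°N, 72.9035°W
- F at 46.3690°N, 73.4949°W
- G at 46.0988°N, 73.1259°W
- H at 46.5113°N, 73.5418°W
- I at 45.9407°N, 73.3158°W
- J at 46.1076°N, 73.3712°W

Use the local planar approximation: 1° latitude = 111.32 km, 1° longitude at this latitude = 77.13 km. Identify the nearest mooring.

D

Distances from 46.1973°N, 73.3201°W:
A: 44.1482 km
B: 38.5297 km
C: 44.6583 km
D: 7.1725 km
E: 33.4809 km
F: 23.3903 km
G: 18.5632 km
H: 38.9129 km
I: 28.5666 km
J: 10.7351 km
Minimum: D at 7.1725 km.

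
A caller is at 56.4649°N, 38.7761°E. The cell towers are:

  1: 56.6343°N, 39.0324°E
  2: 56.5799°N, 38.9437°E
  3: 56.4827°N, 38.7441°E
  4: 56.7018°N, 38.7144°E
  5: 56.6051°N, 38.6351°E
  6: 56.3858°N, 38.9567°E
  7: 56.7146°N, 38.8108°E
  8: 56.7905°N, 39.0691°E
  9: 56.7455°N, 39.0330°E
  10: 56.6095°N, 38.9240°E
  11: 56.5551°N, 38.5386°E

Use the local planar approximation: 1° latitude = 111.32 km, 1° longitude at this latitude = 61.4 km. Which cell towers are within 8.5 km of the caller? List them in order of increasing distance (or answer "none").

3

Distances from 56.4649°N, 38.7761°E:
1: √((0.1694·111.32)² + (0.2563·61.4)²) = √(355.609379 + 247.647504) = 24.5613 km
2: √((0.1150·111.32)² + (0.1676·61.4)²) = √(163.886083 + 105.897272) = 16.4251 km
3: √((0.0178·111.32)² + (-0.0320·61.4)²) = √(3.926326 + 3.860439) = 2.7905 km
4: √((0.2369·111.32)² + (-0.0617·61.4)²) = √(695.466983 + 14.351823) = 26.6424 km
5: √((0.1402·111.32)² + (-0.1410·61.4)²) = √(243.580447 + 74.950575) = 17.8474 km
6: √((-0.0791·111.32)² + (0.1806·61.4)²) = √(77.535280 + 122.962373) = 14.1597 km
7: √((0.2497·111.32)² + (0.0347·61.4)²) = √(772.651194 + 4.539371) = 27.8781 km
8: √((0.3256·111.32)² + (0.2930·61.4)²) = √(1313.757438 + 323.647296) = 40.4649 km
9: √((0.2806·111.32)² + (0.2569·61.4)²) = √(975.712185 + 248.808350) = 34.9931 km
10: √((0.1446·111.32)² + (0.1479·61.4)²) = √(259.109288 + 82.465651) = 18.4817 km
11: √((0.0902·111.32)² + (-0.2375·61.4)²) = √(100.822966 + 212.649306) = 17.7051 km
Threshold 8.5 km: 3 (2.7905 km) is within range.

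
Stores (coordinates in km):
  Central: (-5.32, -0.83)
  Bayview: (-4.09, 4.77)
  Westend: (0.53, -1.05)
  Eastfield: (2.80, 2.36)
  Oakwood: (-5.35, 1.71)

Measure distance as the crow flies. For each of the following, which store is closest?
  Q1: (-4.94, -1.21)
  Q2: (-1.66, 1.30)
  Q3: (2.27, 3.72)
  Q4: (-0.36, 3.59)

Q1 at (-4.94, -1.21):
  Central: √((-0.38)² + (0.38)²) = √(0.1444 + 0.1444) = 0.54 km
  Bayview: √((0.85)² + (5.98)²) = √(0.7225 + 35.7604) = 6.04 km
  Westend: √((5.47)² + (0.16)²) = √(29.9209 + 0.0256) = 5.47 km
  Eastfield: √((7.74)² + (3.57)²) = √(59.9076 + 12.7449) = 8.52 km
  Oakwood: √((-0.41)² + (2.92)²) = √(0.1681 + 8.5264) = 2.95 km
  → nearest: Central (0.54 km)
Q2 at (-1.66, 1.30):
  Central: √((-3.66)² + (-2.13)²) = √(13.3956 + 4.5369) = 4.23 km
  Bayview: √((-2.43)² + (3.47)²) = √(5.9049 + 12.0409) = 4.24 km
  Westend: √((2.19)² + (-2.35)²) = √(4.7961 + 5.5225) = 3.21 km
  Eastfield: √((4.46)² + (1.06)²) = √(19.8916 + 1.1236) = 4.58 km
  Oakwood: √((-3.69)² + (0.41)²) = √(13.6161 + 0.1681) = 3.71 km
  → nearest: Westend (3.21 km)
Q3 at (2.27, 3.72):
  Central: √((-7.59)² + (-4.55)²) = √(57.6081 + 20.7025) = 8.85 km
  Bayview: √((-6.36)² + (1.05)²) = √(40.4496 + 1.1025) = 6.45 km
  Westend: √((-1.74)² + (-4.77)²) = √(3.0276 + 22.7529) = 5.08 km
  Eastfield: √((0.53)² + (-1.36)²) = √(0.2809 + 1.8496) = 1.46 km
  Oakwood: √((-7.62)² + (-2.01)²) = √(58.0644 + 4.0401) = 7.88 km
  → nearest: Eastfield (1.46 km)
Q4 at (-0.36, 3.59):
  Central: √((-4.96)² + (-4.42)²) = √(24.6016 + 19.5364) = 6.64 km
  Bayview: √((-3.73)² + (1.18)²) = √(13.9129 + 1.3924) = 3.91 km
  Westend: √((0.89)² + (-4.64)²) = √(0.7921 + 21.5296) = 4.72 km
  Eastfield: √((3.16)² + (-1.23)²) = √(9.9856 + 1.5129) = 3.39 km
  Oakwood: √((-4.99)² + (-1.88)²) = √(24.9001 + 3.5344) = 5.33 km
  → nearest: Eastfield (3.39 km)

Q1→Central; Q2→Westend; Q3→Eastfield; Q4→Eastfield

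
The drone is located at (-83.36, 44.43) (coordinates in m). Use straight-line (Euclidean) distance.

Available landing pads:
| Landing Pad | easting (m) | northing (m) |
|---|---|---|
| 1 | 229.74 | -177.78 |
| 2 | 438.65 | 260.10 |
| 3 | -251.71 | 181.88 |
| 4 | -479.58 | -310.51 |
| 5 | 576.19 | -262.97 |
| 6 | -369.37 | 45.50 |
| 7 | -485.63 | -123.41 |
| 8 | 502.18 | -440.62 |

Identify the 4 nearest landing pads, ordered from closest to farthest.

Distances from (-83.36, 44.43):
1: 383.94 m
2: 564.81 m
3: 217.33 m
4: 531.95 m
5: 727.67 m
6: 286.01 m
7: 435.88 m
8: 760.35 m
Sorted: 3 (217.33 m) < 6 (286.01 m) < 1 (383.94 m) < 7 (435.88 m) < 4 (531.95 m) < 2 (564.81 m) < …

3, 6, 1, 7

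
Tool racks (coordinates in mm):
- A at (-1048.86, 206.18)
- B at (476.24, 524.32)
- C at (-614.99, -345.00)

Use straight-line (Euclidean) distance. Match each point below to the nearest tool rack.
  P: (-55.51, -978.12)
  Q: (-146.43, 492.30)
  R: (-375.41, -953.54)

P→C; Q→B; R→C

P at (-55.51, -978.12):
  A: √((-993.35)² + (1184.30)²) = √(986744.2225 + 1402566.4900) = 1545.74 mm
  B: √((531.75)² + (1502.44)²) = √(282758.0625 + 2257325.9536) = 1593.76 mm
  C: √((-559.48)² + (633.12)²) = √(313017.8704 + 400840.9344) = 844.90 mm
  → nearest: C (844.90 mm)
Q at (-146.43, 492.30):
  A: √((-902.43)² + (-286.12)²) = √(814379.9049 + 81864.6544) = 946.70 mm
  B: √((622.67)² + (32.02)²) = √(387717.9289 + 1025.2804) = 623.49 mm
  C: √((-468.56)² + (-837.30)²) = √(219548.4736 + 701071.2900) = 959.49 mm
  → nearest: B (623.49 mm)
R at (-375.41, -953.54):
  A: √((-673.45)² + (1159.72)²) = √(453534.9025 + 1344950.4784) = 1341.08 mm
  B: √((851.65)² + (1477.86)²) = √(725307.7225 + 2184070.1796) = 1705.69 mm
  C: √((-239.58)² + (608.54)²) = √(57398.5764 + 370320.9316) = 654.00 mm
  → nearest: C (654.00 mm)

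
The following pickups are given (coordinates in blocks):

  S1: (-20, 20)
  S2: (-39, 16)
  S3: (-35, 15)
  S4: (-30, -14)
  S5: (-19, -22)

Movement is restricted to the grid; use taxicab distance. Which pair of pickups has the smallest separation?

Pairwise distances:
S1–S2: 23 blocks
S1–S3: 20 blocks
S1–S4: 44 blocks
S1–S5: 43 blocks
S2–S3: 5 blocks
S2–S4: 39 blocks
S2–S5: 58 blocks
S3–S4: 34 blocks
S3–S5: 53 blocks
S4–S5: 19 blocks
Closest pair: S2–S3 at 5 blocks.

S2 and S3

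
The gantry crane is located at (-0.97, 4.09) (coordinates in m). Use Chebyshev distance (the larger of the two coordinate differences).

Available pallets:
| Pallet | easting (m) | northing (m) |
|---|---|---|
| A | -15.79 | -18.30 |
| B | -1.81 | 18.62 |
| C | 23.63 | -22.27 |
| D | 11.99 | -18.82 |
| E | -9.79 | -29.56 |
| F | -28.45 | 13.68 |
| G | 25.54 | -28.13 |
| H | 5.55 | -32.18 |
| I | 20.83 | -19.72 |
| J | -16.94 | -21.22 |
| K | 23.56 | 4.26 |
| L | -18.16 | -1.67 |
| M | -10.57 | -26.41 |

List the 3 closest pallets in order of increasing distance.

Distances from (-0.97, 4.09):
A: max(|-14.82|, |-22.39|) = 22.39 m
B: max(|-0.84|, |14.53|) = 14.53 m
C: max(|24.60|, |-26.36|) = 26.36 m
D: max(|12.96|, |-22.91|) = 22.91 m
E: max(|-8.82|, |-33.65|) = 33.65 m
F: max(|-27.48|, |9.59|) = 27.48 m
G: max(|26.51|, |-32.22|) = 32.22 m
H: max(|6.52|, |-36.27|) = 36.27 m
I: max(|21.80|, |-23.81|) = 23.81 m
J: max(|-15.97|, |-25.31|) = 25.31 m
K: max(|24.53|, |0.17|) = 24.53 m
L: max(|-17.19|, |-5.76|) = 17.19 m
M: max(|-9.60|, |-30.50|) = 30.50 m
Sorted: B (14.53 m) < L (17.19 m) < A (22.39 m) < D (22.91 m) < I (23.81 m) < …

B, L, A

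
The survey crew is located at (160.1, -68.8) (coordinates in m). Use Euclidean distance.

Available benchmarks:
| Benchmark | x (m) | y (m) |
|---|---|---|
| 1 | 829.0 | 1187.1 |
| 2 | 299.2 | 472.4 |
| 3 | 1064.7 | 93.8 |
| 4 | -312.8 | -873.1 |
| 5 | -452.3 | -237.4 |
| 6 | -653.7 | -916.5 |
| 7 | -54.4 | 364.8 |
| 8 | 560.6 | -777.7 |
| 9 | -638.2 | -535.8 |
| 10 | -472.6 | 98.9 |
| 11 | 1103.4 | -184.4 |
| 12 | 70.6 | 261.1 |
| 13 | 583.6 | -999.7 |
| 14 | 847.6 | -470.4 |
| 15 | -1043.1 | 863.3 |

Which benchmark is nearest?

12

Distances from (160.1, -68.8):
1: √((668.9)² + (1255.9)²) = √(447427.210 + 1577284.810) = 1422.9 m
2: √((139.1)² + (541.2)²) = √(19348.810 + 292897.440) = 558.8 m
3: √((904.6)² + (162.6)²) = √(818301.160 + 26438.760) = 919.1 m
4: √((-472.9)² + (-804.3)²) = √(223634.410 + 646898.490) = 933.0 m
5: √((-612.4)² + (-168.6)²) = √(375033.760 + 28425.960) = 635.2 m
6: √((-813.8)² + (-847.7)²) = √(662270.440 + 718595.290) = 1175.1 m
7: √((-214.5)² + (433.6)²) = √(46010.250 + 188008.960) = 483.8 m
8: √((400.5)² + (-708.9)²) = √(160400.250 + 502539.210) = 814.2 m
9: √((-798.3)² + (-467.0)²) = √(637282.890 + 218089.000) = 924.9 m
10: √((-632.7)² + (167.7)²) = √(400309.290 + 28123.290) = 654.5 m
11: √((943.3)² + (-115.6)²) = √(889814.890 + 13363.360) = 950.4 m
12: √((-89.5)² + (329.9)²) = √(8010.250 + 108834.010) = 341.8 m
13: √((423.5)² + (-930.9)²) = √(179352.250 + 866574.810) = 1022.7 m
14: √((687.5)² + (-401.6)²) = √(472656.250 + 161282.560) = 796.2 m
15: √((-1203.2)² + (932.1)²) = √(1447690.240 + 868810.410) = 1522.0 m
Minimum: 12 at 341.8 m.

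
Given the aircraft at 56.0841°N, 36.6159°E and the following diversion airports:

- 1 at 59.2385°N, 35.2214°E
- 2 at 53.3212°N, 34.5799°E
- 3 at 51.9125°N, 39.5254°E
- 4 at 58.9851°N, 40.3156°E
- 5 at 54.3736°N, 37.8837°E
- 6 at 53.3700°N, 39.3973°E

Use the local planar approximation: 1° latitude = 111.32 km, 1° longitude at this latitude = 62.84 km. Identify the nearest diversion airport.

Distances from 56.0841°N, 36.6159°E:
1: √((3.1544·111.32)² + (-1.3945·62.84)²) = √(123304.783063 + 7679.083499) = 361.9169 km
2: √((-2.7629·111.32)² + (-2.0360·62.84)²) = √(94596.861580 + 16369.216776) = 333.1157 km
3: √((-4.1716·111.32)² + (2.9095·62.84)²) = √(215651.117451 + 33427.898576) = 499.0782 km
4: √((2.9010·111.32)² + (3.6997·62.84)²) = √(104289.804402 + 54051.203938) = 397.9209 km
5: √((-1.7105·111.32)² + (1.2678·62.84)²) = √(36257.057253 + 6347.078178) = 206.4077 km
6: √((-2.7141·111.32)² + (2.7814·62.84)²) = √(91284.719500 + 30549.158613) = 349.0471 km
Minimum: 5 at 206.4077 km.

5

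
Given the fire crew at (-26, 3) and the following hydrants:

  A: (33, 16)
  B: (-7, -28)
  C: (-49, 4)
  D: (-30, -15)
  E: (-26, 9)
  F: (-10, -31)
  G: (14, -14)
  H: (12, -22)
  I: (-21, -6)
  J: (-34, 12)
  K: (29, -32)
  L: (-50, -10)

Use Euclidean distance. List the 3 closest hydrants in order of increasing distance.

Distances from (-26, 3):
A: 60.4
B: 36.4
C: 23.0
D: 18.4
E: 6.0
F: 37.6
G: 43.5
H: 45.5
I: 10.3
J: 12.0
K: 65.2
L: 27.3
Sorted: E (6.0) < I (10.3) < J (12.0) < D (18.4) < C (23.0) < …

E, I, J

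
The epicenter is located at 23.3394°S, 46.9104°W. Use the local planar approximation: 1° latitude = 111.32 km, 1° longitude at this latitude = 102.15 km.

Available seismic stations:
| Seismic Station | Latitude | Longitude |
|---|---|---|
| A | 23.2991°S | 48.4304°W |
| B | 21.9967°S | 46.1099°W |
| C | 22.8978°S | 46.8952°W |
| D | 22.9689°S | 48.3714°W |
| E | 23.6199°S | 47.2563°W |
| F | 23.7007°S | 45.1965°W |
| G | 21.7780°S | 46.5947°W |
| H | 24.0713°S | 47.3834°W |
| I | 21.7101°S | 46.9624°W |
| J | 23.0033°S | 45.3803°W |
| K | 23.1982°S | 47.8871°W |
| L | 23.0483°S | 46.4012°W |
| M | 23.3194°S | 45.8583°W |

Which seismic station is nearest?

Distances from 23.3394°S, 46.9104°W:
A: √((0.0403·111.32)² + (-1.5200·102.15)²) = √(20.125955 + 24108.151824) = 155.3328 km
B: √((1.3427·111.32)² + (0.8005·102.15)²) = √(22341.090775 + 6686.508707) = 170.3749 km
C: √((0.4416·111.32)² + (0.0152·102.15)²) = √(2416.598629 + 2.410815) = 49.1834 km
D: √((0.3705·111.32)² + (-1.4610·102.15)²) = √(1701.072485 + 22272.920853) = 154.8354 km
E: √((-0.2805·111.32)² + (-0.3459·102.15)²) = √(975.016862 + 1248.469296) = 47.1539 km
F: √((-0.3613·111.32)² + (1.7139·102.15)²) = √(1617.641643 + 30651.215358) = 179.6353 km
G: √((1.5614·111.32)² + (0.3157·102.15)²) = √(30211.670911 + 1039.982199) = 176.7814 km
H: √((-0.7319·111.32)² + (-0.4730·102.15)²) = √(6638.193224 + 2334.527657) = 94.7244 km
I: √((1.6293·111.32)² + (-0.0520·102.15)²) = √(32896.410346 + 28.215219) = 181.4514 km
J: √((0.3361·111.32)² + (1.5301·102.15)²) = √(1399.856184 + 24429.600909) = 160.7155 km
K: √((0.1412·111.32)² + (-0.9767·102.15)²) = √(247.067596 + 9954.033944) = 101.0005 km
L: √((0.2911·111.32)² + (0.5092·102.15)²) = √(1050.100357 + 2705.537338) = 61.2833 km
M: √((0.0200·111.32)² + (1.0521·102.15)²) = √(4.956857 + 11550.234008) = 107.4951 km
Minimum: E at 47.1539 km.

E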